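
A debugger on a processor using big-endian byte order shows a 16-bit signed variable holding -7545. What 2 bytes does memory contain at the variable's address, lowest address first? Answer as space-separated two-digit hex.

E2 87

Two's complement of -7545 in 16 bits: 7545 = 0x1D79; invert → 0xE286; add 1 → 0xE287.
Split into bytes (most-significant first): E2 87.
Big-endian stores the most-significant byte at the lowest address.
So the memory order matches the most-significant-first order: E2 87.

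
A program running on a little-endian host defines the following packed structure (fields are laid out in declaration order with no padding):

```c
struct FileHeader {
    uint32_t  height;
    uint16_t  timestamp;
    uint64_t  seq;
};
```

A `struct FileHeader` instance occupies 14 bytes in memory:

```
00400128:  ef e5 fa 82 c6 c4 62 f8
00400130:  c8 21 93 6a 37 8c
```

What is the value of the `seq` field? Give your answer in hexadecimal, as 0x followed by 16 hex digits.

`seq` follows `height` (4 B), `timestamp` (2 B), so it starts at offset 4 + 2 = 6 and occupies 8 bytes.
Bytes at offsets 6..13: 62 F8 C8 21 93 6A 37 8C.
Little-endian: lowest address holds the least-significant byte.
Reassemble most-significant byte first: 8C 37 6A 93 21 C8 F8 62 → 0x8C376A9321C8F862.

0x8C376A9321C8F862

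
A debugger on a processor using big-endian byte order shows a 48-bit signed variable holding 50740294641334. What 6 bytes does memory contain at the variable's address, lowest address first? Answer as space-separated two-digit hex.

50740294641334 in hexadecimal, padded to 48 bits, is 0x2E25E53CE6B6.
Split into bytes (most-significant first): 2E 25 E5 3C E6 B6.
In big-endian order the high byte comes first in memory.
So the memory order matches the most-significant-first order: 2E 25 E5 3C E6 B6.

2E 25 E5 3C E6 B6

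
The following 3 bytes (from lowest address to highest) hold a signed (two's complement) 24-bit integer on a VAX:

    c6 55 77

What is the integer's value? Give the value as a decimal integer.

Little-endian: lowest address holds the least-significant byte.
Reassemble most-significant byte first: 77 55 C6 → 0x7755C6.
0x7755C6 = 7820742.

7820742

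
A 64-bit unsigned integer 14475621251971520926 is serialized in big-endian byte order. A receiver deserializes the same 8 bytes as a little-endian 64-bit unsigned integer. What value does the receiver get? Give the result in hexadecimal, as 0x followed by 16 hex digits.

14475621251971520926 in 64-bit hexadecimal is 0xC8E3BCD562DB999E.
Stored big-endian, the bytes at ascending addresses are C8 E3 BC D5 62 DB 99 9E.
Read back as little-endian, the first byte is least significant, giving 0x9E99DB62D5BCE3C8.

0x9E99DB62D5BCE3C8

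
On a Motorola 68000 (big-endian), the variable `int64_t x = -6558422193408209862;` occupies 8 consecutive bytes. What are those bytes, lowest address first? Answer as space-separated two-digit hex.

A4 FB CD C3 5A DD 8C 3A

Two's complement of -6558422193408209862 in 64 bits: 6558422193408209862 = 0x5B04323CA52273C6; invert → 0xA4FBCDC35ADD8C39; add 1 → 0xA4FBCDC35ADD8C3A.
Split into bytes (most-significant first): A4 FB CD C3 5A DD 8C 3A.
Big-endian: lowest address holds the most-significant byte.
So the memory order matches the most-significant-first order: A4 FB CD C3 5A DD 8C 3A.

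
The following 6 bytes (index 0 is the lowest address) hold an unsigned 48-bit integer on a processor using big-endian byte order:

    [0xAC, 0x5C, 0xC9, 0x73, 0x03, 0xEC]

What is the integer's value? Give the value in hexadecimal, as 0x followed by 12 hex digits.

0xAC5CC97303EC

Big-endian: lowest address holds the most-significant byte.
The bytes are already most-significant first: 0xAC5CC97303EC.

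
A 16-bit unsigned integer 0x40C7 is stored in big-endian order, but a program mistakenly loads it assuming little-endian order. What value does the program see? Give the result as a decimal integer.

Stored big-endian, the bytes at ascending addresses are 40 C7.
Read back as little-endian, the first byte is least significant, giving 0xC740.
0xC740 = 51008.

51008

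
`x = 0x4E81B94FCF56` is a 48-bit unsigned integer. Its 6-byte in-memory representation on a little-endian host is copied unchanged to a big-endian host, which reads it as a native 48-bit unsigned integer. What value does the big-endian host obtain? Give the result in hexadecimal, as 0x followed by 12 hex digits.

Stored little-endian, the bytes at ascending addresses are 56 CF 4F B9 81 4E.
Read back as big-endian, the last byte is least significant, giving 0x56CF4FB9814E.

0x56CF4FB9814E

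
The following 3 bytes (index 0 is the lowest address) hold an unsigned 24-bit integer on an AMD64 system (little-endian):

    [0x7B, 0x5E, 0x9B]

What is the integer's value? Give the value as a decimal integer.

10182267

In little-endian order the low byte comes first in memory.
Reassemble most-significant byte first: 9B 5E 7B → 0x9B5E7B.
0x9B5E7B = 10182267.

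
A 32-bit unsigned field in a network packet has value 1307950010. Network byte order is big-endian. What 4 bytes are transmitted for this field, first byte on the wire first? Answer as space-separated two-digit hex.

1307950010 in hexadecimal, padded to 32 bits, is 0x4DF5BBBA.
Split into bytes (most-significant first): 4D F5 BB BA.
Big-endian stores the most-significant byte at the lowest address.
So the memory order matches the most-significant-first order: 4D F5 BB BA.

4D F5 BB BA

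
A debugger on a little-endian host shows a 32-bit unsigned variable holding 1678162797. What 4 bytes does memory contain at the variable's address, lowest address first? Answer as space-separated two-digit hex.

6D BB 06 64

1678162797 in hexadecimal, padded to 32 bits, is 0x6406BB6D.
Split into bytes (most-significant first): 64 06 BB 6D.
Little-endian: lowest address holds the least-significant byte.
So at ascending addresses the bytes are 6D BB 06 64.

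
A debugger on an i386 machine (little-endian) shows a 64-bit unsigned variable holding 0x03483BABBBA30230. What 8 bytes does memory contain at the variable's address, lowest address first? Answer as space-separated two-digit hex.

30 02 A3 BB AB 3B 48 03

Split into bytes (most-significant first): 03 48 3B AB BB A3 02 30.
In little-endian order the low byte comes first in memory.
So at ascending addresses the bytes are 30 02 A3 BB AB 3B 48 03.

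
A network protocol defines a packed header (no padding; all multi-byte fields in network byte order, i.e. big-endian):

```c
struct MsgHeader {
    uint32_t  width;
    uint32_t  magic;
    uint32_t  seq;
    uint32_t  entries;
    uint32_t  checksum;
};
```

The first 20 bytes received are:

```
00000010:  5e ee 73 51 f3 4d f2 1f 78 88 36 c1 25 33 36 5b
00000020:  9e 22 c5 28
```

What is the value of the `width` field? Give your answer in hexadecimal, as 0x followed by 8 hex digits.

0x5EEE7351

`width` is the first field, at byte offset 0, occupying 4 bytes.
Bytes at offsets 0..3: 5E EE 73 51.
Big-endian: lowest address holds the most-significant byte.
The bytes are already most-significant first: 0x5EEE7351.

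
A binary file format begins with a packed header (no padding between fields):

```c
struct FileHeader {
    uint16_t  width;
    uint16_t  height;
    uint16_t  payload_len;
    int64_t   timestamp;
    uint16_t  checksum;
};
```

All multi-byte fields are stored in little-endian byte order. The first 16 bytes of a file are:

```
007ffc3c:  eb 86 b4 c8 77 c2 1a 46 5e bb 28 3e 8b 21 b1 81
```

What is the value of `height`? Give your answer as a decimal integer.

51380

`height` follows `width` (2 bytes), so it starts at byte offset 2 and occupies 2 bytes.
Bytes at offsets 2..3: B4 C8.
Little-endian stores the least-significant byte at the lowest address.
Reassemble most-significant byte first: C8 B4 → 0xC8B4.
0xC8B4 = 51380.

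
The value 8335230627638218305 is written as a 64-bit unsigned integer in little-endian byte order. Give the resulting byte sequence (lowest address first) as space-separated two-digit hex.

8335230627638218305 in hexadecimal, padded to 64 bits, is 0x73ACB01809550E41.
Split into bytes (most-significant first): 73 AC B0 18 09 55 0E 41.
Little-endian stores the least-significant byte at the lowest address.
So at ascending addresses the bytes are 41 0E 55 09 18 B0 AC 73.

41 0E 55 09 18 B0 AC 73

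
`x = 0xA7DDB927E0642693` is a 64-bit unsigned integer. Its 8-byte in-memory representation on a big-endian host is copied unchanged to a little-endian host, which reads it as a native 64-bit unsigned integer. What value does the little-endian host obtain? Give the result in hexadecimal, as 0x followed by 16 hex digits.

Stored big-endian, the bytes at ascending addresses are A7 DD B9 27 E0 64 26 93.
Read back as little-endian, the first byte is least significant, giving 0x932664E027B9DDA7.

0x932664E027B9DDA7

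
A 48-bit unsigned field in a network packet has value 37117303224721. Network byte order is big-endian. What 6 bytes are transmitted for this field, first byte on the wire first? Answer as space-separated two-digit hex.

21 C2 0B AC 79 91

37117303224721 in hexadecimal, padded to 48 bits, is 0x21C20BAC7991.
Split into bytes (most-significant first): 21 C2 0B AC 79 91.
Big-endian stores the most-significant byte at the lowest address.
So the memory order matches the most-significant-first order: 21 C2 0B AC 79 91.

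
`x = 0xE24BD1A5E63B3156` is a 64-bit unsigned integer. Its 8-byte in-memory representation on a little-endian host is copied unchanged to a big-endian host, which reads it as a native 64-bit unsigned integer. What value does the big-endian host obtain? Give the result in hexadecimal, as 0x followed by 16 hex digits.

Stored little-endian, the bytes at ascending addresses are 56 31 3B E6 A5 D1 4B E2.
Read back as big-endian, the last byte is least significant, giving 0x56313BE6A5D14BE2.

0x56313BE6A5D14BE2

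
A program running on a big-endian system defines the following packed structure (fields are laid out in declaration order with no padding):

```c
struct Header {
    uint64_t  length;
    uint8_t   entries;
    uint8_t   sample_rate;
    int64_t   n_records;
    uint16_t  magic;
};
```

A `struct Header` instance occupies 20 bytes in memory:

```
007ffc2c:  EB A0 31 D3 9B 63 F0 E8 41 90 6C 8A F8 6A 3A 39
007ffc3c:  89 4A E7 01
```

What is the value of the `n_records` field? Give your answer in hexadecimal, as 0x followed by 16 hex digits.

`n_records` follows `length` (8 B), `entries` (1 B), `sample_rate` (1 B), so it starts at offset 8 + 1 + 1 = 10 and occupies 8 bytes.
Bytes at offsets 10..17: 6C 8A F8 6A 3A 39 89 4A.
Big-endian stores the most-significant byte at the lowest address.
The bytes are already most-significant first: 0x6C8AF86A3A39894A.

0x6C8AF86A3A39894A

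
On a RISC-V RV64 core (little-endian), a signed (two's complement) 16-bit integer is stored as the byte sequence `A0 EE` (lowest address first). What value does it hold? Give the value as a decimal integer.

-4448

In little-endian order the low byte comes first in memory.
Reassemble most-significant byte first: EE A0 → 0xEEA0.
Top bit is set, so as a signed 16-bit value this is 0xEEA0 − 2^16 = -4448.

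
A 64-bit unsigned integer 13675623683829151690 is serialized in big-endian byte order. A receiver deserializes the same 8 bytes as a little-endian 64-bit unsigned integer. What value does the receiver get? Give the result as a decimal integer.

13675623683829151690 in 64-bit hexadecimal is 0xBDC99348AC8E37CA.
Stored big-endian, the bytes at ascending addresses are BD C9 93 48 AC 8E 37 CA.
Read back as little-endian, the first byte is least significant, giving 0xCA378EAC4893C9BD.
0xCA378EAC4893C9BD = 14571271989983693245.

14571271989983693245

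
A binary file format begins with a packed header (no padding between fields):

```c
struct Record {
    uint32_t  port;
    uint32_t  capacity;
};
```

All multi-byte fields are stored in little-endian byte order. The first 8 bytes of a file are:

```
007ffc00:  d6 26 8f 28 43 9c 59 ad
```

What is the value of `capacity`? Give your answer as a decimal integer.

2908331075

`capacity` follows `port` (4 bytes), so it starts at byte offset 4 and occupies 4 bytes.
Bytes at offsets 4..7: 43 9C 59 AD.
In little-endian order the low byte comes first in memory.
Reassemble most-significant byte first: AD 59 9C 43 → 0xAD599C43.
0xAD599C43 = 2908331075.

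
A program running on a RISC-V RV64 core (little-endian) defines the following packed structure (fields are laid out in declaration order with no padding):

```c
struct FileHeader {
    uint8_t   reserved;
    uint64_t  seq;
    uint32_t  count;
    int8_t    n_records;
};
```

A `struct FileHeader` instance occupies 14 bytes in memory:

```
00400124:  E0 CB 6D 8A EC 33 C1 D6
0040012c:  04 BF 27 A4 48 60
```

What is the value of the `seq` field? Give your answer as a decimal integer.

348678449923780043

`seq` follows `reserved` (1 byte), so it starts at byte offset 1 and occupies 8 bytes.
Bytes at offsets 1..8: CB 6D 8A EC 33 C1 D6 04.
In little-endian order the low byte comes first in memory.
Reassemble most-significant byte first: 04 D6 C1 33 EC 8A 6D CB → 0x04D6C133EC8A6DCB.
0x04D6C133EC8A6DCB = 348678449923780043.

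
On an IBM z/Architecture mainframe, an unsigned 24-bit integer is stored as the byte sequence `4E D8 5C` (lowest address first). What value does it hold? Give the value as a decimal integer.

Big-endian: lowest address holds the most-significant byte.
The bytes are already most-significant first: 0x4ED85C.
0x4ED85C = 5167196.

5167196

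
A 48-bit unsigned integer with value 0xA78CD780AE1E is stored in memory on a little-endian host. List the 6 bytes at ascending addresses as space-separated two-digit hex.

1E AE 80 D7 8C A7

Split into bytes (most-significant first): A7 8C D7 80 AE 1E.
Little-endian stores the least-significant byte at the lowest address.
So at ascending addresses the bytes are 1E AE 80 D7 8C A7.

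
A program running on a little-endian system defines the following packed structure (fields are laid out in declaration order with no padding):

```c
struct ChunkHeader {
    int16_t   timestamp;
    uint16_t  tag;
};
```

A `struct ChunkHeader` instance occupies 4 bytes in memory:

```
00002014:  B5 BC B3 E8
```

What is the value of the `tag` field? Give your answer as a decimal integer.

`tag` follows `timestamp` (2 bytes), so it starts at byte offset 2 and occupies 2 bytes.
Bytes at offsets 2..3: B3 E8.
Little-endian stores the least-significant byte at the lowest address.
Reassemble most-significant byte first: E8 B3 → 0xE8B3.
0xE8B3 = 59571.

59571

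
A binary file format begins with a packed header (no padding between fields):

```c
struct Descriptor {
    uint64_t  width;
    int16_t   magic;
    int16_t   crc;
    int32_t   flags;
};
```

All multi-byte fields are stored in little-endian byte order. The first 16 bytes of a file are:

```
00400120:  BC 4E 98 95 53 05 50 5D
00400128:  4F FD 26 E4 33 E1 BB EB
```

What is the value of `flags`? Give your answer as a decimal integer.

-340008653

`flags` follows `width` (8 B), `magic` (2 B), `crc` (2 B), so it starts at offset 8 + 2 + 2 = 12 and occupies 4 bytes.
Bytes at offsets 12..15: 33 E1 BB EB.
Little-endian stores the least-significant byte at the lowest address.
Reassemble most-significant byte first: EB BB E1 33 → 0xEBBBE133.
Top bit is set, so as a signed 32-bit value this is 0xEBBBE133 − 2^32 = -340008653.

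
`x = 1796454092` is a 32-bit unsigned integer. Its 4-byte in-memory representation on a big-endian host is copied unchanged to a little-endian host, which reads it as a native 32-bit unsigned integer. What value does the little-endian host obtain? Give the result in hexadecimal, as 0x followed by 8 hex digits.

1796454092 in 32-bit hexadecimal is 0x6B13B6CC.
Stored big-endian, the bytes at ascending addresses are 6B 13 B6 CC.
Read back as little-endian, the first byte is least significant, giving 0xCCB6136B.

0xCCB6136B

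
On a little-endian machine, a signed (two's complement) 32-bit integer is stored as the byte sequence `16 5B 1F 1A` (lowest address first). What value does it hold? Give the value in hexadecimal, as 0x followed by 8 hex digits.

Little-endian: lowest address holds the least-significant byte.
Reassemble most-significant byte first: 1A 1F 5B 16 → 0x1A1F5B16.

0x1A1F5B16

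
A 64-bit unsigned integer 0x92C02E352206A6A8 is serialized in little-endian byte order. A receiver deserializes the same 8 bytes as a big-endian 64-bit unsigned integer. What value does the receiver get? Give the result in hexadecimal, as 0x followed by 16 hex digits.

Stored little-endian, the bytes at ascending addresses are A8 A6 06 22 35 2E C0 92.
Read back as big-endian, the last byte is least significant, giving 0xA8A60622352EC092.

0xA8A60622352EC092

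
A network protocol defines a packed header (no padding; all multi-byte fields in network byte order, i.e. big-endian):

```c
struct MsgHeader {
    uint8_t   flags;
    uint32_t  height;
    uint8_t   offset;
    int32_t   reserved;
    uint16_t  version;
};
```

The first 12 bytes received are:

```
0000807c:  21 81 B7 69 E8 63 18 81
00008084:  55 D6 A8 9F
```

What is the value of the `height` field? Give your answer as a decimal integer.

`height` follows `flags` (1 byte), so it starts at byte offset 1 and occupies 4 bytes.
Bytes at offsets 1..4: 81 B7 69 E8.
In big-endian order the high byte comes first in memory.
The bytes are already most-significant first: 0x81B769E8.
0x81B769E8 = 2176281064.

2176281064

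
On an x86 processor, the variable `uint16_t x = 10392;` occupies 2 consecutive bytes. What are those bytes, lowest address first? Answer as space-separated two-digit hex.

10392 in hexadecimal, padded to 16 bits, is 0x2898.
Split into bytes (most-significant first): 28 98.
Little-endian stores the least-significant byte at the lowest address.
So at ascending addresses the bytes are 98 28.

98 28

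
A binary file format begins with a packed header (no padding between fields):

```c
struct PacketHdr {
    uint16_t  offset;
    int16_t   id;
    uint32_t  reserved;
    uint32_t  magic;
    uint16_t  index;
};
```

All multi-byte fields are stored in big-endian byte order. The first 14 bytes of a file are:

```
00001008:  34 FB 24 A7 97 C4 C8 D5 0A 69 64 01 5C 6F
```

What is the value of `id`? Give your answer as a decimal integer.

9383

`id` follows `offset` (2 bytes), so it starts at byte offset 2 and occupies 2 bytes.
Bytes at offsets 2..3: 24 A7.
Big-endian stores the most-significant byte at the lowest address.
The bytes are already most-significant first: 0x24A7.
0x24A7 = 9383.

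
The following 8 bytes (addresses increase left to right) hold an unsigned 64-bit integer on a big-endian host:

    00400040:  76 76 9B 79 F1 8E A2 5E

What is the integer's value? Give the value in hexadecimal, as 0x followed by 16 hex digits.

In big-endian order the high byte comes first in memory.
The bytes are already most-significant first: 0x76769B79F18EA25E.

0x76769B79F18EA25E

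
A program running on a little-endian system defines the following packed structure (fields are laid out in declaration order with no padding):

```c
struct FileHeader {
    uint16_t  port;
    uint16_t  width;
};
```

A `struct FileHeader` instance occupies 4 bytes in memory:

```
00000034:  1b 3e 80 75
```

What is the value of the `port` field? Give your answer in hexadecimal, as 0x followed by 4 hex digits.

0x3E1B

`port` is the first field, at byte offset 0, occupying 2 bytes.
Bytes at offsets 0..1: 1B 3E.
In little-endian order the low byte comes first in memory.
Reassemble most-significant byte first: 3E 1B → 0x3E1B.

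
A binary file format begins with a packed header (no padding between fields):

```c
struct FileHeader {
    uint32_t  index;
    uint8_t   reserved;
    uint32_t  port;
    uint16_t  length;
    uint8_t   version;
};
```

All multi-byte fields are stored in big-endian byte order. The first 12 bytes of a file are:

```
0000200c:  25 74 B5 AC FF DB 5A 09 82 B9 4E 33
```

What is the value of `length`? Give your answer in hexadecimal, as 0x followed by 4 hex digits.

0xB94E

`length` follows `index` (4 B), `reserved` (1 B), `port` (4 B), so it starts at offset 4 + 1 + 4 = 9 and occupies 2 bytes.
Bytes at offsets 9..10: B9 4E.
In big-endian order the high byte comes first in memory.
The bytes are already most-significant first: 0xB94E.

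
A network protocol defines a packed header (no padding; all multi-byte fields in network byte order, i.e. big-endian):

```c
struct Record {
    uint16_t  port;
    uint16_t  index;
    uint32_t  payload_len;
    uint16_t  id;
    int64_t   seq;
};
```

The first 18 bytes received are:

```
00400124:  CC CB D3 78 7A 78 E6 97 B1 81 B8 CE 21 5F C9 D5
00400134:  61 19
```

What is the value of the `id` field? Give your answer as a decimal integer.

`id` follows `port` (2 B), `index` (2 B), `payload_len` (4 B), so it starts at offset 2 + 2 + 4 = 8 and occupies 2 bytes.
Bytes at offsets 8..9: B1 81.
Big-endian stores the most-significant byte at the lowest address.
The bytes are already most-significant first: 0xB181.
0xB181 = 45441.

45441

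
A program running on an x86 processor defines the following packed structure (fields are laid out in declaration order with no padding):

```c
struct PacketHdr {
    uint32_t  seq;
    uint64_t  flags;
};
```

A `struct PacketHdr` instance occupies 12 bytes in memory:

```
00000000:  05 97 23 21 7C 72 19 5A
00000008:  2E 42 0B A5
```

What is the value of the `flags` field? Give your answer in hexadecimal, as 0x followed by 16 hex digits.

0xA50B422E5A19727C

`flags` follows `seq` (4 bytes), so it starts at byte offset 4 and occupies 8 bytes.
Bytes at offsets 4..11: 7C 72 19 5A 2E 42 0B A5.
Little-endian stores the least-significant byte at the lowest address.
Reassemble most-significant byte first: A5 0B 42 2E 5A 19 72 7C → 0xA50B422E5A19727C.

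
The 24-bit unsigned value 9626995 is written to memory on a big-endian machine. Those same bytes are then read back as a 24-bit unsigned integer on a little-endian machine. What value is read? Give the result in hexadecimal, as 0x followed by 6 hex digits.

0x73E592

9626995 in 24-bit hexadecimal is 0x92E573.
Stored big-endian, the bytes at ascending addresses are 92 E5 73.
Read back as little-endian, the first byte is least significant, giving 0x73E592.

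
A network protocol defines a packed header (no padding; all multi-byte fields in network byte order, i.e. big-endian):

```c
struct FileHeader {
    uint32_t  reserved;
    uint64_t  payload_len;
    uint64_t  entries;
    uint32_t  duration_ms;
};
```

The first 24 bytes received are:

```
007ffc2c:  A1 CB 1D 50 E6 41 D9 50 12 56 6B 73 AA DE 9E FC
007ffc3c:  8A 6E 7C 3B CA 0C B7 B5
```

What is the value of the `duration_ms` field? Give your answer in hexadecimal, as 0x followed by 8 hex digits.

0xCA0CB7B5

`duration_ms` follows `reserved` (4 B), `payload_len` (8 B), `entries` (8 B), so it starts at offset 4 + 8 + 8 = 20 and occupies 4 bytes.
Bytes at offsets 20..23: CA 0C B7 B5.
Big-endian: lowest address holds the most-significant byte.
The bytes are already most-significant first: 0xCA0CB7B5.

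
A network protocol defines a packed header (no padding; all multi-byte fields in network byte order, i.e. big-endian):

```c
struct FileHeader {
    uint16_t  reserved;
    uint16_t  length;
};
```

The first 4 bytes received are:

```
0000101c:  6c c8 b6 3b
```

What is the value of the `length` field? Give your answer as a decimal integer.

46651

`length` follows `reserved` (2 bytes), so it starts at byte offset 2 and occupies 2 bytes.
Bytes at offsets 2..3: B6 3B.
Big-endian: lowest address holds the most-significant byte.
The bytes are already most-significant first: 0xB63B.
0xB63B = 46651.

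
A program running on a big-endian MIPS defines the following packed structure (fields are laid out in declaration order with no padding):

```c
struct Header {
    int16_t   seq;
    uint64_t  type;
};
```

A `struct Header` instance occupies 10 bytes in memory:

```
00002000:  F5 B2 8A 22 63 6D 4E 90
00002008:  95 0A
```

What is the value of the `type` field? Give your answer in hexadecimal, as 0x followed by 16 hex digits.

`type` follows `seq` (2 bytes), so it starts at byte offset 2 and occupies 8 bytes.
Bytes at offsets 2..9: 8A 22 63 6D 4E 90 95 0A.
Big-endian: lowest address holds the most-significant byte.
The bytes are already most-significant first: 0x8A22636D4E90950A.

0x8A22636D4E90950A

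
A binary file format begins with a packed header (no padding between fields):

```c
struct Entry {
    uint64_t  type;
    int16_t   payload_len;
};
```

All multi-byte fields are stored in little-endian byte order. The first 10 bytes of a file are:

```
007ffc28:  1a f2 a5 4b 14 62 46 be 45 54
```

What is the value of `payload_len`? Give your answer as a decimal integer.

21573

`payload_len` follows `type` (8 bytes), so it starts at byte offset 8 and occupies 2 bytes.
Bytes at offsets 8..9: 45 54.
Little-endian stores the least-significant byte at the lowest address.
Reassemble most-significant byte first: 54 45 → 0x5445.
0x5445 = 21573.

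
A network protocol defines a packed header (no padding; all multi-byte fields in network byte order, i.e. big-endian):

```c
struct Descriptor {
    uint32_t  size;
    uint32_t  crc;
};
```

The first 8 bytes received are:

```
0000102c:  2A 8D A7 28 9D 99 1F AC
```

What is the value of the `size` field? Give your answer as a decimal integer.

`size` is the first field, at byte offset 0, occupying 4 bytes.
Bytes at offsets 0..3: 2A 8D A7 28.
Big-endian: lowest address holds the most-significant byte.
The bytes are already most-significant first: 0x2A8DA728.
0x2A8DA728 = 713926440.

713926440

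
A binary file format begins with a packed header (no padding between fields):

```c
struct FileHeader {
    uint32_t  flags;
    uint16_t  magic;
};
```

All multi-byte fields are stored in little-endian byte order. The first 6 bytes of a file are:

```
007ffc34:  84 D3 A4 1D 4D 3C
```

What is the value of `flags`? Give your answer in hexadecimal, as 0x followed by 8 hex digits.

0x1DA4D384

`flags` is the first field, at byte offset 0, occupying 4 bytes.
Bytes at offsets 0..3: 84 D3 A4 1D.
Little-endian: lowest address holds the least-significant byte.
Reassemble most-significant byte first: 1D A4 D3 84 → 0x1DA4D384.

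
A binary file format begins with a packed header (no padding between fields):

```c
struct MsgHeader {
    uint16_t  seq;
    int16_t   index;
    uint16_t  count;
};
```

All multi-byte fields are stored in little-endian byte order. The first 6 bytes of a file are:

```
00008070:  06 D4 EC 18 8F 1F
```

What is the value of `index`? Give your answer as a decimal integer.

`index` follows `seq` (2 bytes), so it starts at byte offset 2 and occupies 2 bytes.
Bytes at offsets 2..3: EC 18.
Little-endian stores the least-significant byte at the lowest address.
Reassemble most-significant byte first: 18 EC → 0x18EC.
0x18EC = 6380.

6380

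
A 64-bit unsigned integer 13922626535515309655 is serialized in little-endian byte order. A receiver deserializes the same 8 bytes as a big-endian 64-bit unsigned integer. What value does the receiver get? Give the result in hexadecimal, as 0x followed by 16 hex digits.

13922626535515309655 in 64-bit hexadecimal is 0xC1371B119DD14657.
Stored little-endian, the bytes at ascending addresses are 57 46 D1 9D 11 1B 37 C1.
Read back as big-endian, the last byte is least significant, giving 0x5746D19D111B37C1.

0x5746D19D111B37C1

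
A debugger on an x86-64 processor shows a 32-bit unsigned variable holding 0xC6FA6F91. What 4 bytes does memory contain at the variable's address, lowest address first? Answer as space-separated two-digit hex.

Split into bytes (most-significant first): C6 FA 6F 91.
Little-endian: lowest address holds the least-significant byte.
So at ascending addresses the bytes are 91 6F FA C6.

91 6F FA C6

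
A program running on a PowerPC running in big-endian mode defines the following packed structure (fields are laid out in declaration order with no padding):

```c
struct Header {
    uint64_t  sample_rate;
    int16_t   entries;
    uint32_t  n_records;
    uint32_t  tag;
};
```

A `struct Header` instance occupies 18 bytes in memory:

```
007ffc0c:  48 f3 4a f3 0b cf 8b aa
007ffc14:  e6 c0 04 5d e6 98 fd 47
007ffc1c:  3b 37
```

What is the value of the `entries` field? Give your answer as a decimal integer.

-6464

`entries` follows `sample_rate` (8 bytes), so it starts at byte offset 8 and occupies 2 bytes.
Bytes at offsets 8..9: E6 C0.
Big-endian: lowest address holds the most-significant byte.
The bytes are already most-significant first: 0xE6C0.
Top bit is set, so as a signed 16-bit value this is 0xE6C0 − 2^16 = -6464.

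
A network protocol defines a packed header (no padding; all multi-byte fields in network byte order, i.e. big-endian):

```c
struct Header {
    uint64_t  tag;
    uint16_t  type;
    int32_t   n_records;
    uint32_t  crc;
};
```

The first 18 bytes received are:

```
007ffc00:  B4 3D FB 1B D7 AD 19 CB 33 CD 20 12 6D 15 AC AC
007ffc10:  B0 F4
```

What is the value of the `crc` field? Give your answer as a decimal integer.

2896998644

`crc` follows `tag` (8 B), `type` (2 B), `n_records` (4 B), so it starts at offset 8 + 2 + 4 = 14 and occupies 4 bytes.
Bytes at offsets 14..17: AC AC B0 F4.
Big-endian: lowest address holds the most-significant byte.
The bytes are already most-significant first: 0xACACB0F4.
0xACACB0F4 = 2896998644.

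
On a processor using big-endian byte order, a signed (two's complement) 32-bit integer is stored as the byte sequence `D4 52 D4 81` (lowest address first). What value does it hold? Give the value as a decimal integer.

Big-endian stores the most-significant byte at the lowest address.
The bytes are already most-significant first: 0xD452D481.
Top bit is set, so as a signed 32-bit value this is 0xD452D481 − 2^32 = -732769151.

-732769151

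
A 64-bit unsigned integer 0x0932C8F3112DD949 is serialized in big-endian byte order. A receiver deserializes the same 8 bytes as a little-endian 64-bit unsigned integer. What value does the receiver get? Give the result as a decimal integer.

Stored big-endian, the bytes at ascending addresses are 09 32 C8 F3 11 2D D9 49.
Read back as little-endian, the first byte is least significant, giving 0x49D92D11F3C83209.
0x49D92D11F3C83209 = 5321333989842629129.

5321333989842629129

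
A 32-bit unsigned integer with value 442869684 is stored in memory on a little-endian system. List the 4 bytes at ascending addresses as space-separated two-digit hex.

B4 A7 65 1A

442869684 in hexadecimal, padded to 32 bits, is 0x1A65A7B4.
Split into bytes (most-significant first): 1A 65 A7 B4.
Little-endian stores the least-significant byte at the lowest address.
So at ascending addresses the bytes are B4 A7 65 1A.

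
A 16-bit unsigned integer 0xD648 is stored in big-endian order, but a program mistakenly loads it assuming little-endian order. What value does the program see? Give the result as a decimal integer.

18646

Stored big-endian, the bytes at ascending addresses are D6 48.
Read back as little-endian, the first byte is least significant, giving 0x48D6.
0x48D6 = 18646.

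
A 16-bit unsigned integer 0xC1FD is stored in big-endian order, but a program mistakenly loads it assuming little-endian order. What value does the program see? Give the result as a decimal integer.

Stored big-endian, the bytes at ascending addresses are C1 FD.
Read back as little-endian, the first byte is least significant, giving 0xFDC1.
0xFDC1 = 64961.

64961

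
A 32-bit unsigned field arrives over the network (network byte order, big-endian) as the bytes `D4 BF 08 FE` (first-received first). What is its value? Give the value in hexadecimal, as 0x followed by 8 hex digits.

0xD4BF08FE

In big-endian order the high byte comes first in memory.
The bytes are already most-significant first: 0xD4BF08FE.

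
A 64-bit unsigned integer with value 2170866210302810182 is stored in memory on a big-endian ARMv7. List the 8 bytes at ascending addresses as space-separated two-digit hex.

1E 20 77 51 07 FF 58 46

2170866210302810182 in hexadecimal, padded to 64 bits, is 0x1E20775107FF5846.
Split into bytes (most-significant first): 1E 20 77 51 07 FF 58 46.
Big-endian: lowest address holds the most-significant byte.
So the memory order matches the most-significant-first order: 1E 20 77 51 07 FF 58 46.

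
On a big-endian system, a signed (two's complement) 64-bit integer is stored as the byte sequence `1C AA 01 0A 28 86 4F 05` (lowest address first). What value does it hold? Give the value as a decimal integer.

2065464522243985157

Big-endian stores the most-significant byte at the lowest address.
The bytes are already most-significant first: 0x1CAA010A28864F05.
0x1CAA010A28864F05 = 2065464522243985157.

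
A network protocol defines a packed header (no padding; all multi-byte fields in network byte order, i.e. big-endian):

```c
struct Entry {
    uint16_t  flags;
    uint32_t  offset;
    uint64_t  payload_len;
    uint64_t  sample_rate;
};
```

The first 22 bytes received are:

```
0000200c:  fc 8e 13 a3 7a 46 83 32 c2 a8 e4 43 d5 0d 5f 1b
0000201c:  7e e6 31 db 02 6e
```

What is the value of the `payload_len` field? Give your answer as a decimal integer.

`payload_len` follows `flags` (2 B), `offset` (4 B), so it starts at offset 2 + 4 = 6 and occupies 8 bytes.
Bytes at offsets 6..13: 83 32 C2 A8 E4 43 D5 0D.
Big-endian stores the most-significant byte at the lowest address.
The bytes are already most-significant first: 0x8332C2A8E443D50D.
0x8332C2A8E443D50D = 9453832598444037389.

9453832598444037389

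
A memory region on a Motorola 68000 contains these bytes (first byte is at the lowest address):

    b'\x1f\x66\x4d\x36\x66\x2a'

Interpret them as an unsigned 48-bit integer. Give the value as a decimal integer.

34524242535978

Big-endian stores the most-significant byte at the lowest address.
The bytes are already most-significant first: 0x1F664D36662A.
0x1F664D36662A = 34524242535978.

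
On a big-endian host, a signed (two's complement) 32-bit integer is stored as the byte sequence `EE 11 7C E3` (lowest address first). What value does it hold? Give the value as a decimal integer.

-300843805

Big-endian stores the most-significant byte at the lowest address.
The bytes are already most-significant first: 0xEE117CE3.
Top bit is set, so as a signed 32-bit value this is 0xEE117CE3 − 2^32 = -300843805.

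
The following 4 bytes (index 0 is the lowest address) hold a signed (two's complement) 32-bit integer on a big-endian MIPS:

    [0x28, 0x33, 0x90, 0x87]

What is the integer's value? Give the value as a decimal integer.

Big-endian: lowest address holds the most-significant byte.
The bytes are already most-significant first: 0x28339087.
0x28339087 = 674467975.

674467975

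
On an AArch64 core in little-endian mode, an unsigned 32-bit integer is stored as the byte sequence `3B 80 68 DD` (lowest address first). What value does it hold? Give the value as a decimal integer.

3714613307

In little-endian order the low byte comes first in memory.
Reassemble most-significant byte first: DD 68 80 3B → 0xDD68803B.
0xDD68803B = 3714613307.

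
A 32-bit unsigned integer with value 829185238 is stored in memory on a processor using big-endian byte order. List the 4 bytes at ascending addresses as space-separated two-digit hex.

829185238 in hexadecimal, padded to 32 bits, is 0x316C5CD6.
Split into bytes (most-significant first): 31 6C 5C D6.
Big-endian stores the most-significant byte at the lowest address.
So the memory order matches the most-significant-first order: 31 6C 5C D6.

31 6C 5C D6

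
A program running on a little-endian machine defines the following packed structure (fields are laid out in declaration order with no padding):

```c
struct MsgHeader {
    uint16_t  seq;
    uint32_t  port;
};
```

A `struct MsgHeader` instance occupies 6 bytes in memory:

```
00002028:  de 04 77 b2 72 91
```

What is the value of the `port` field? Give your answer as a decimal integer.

2440213111

`port` follows `seq` (2 bytes), so it starts at byte offset 2 and occupies 4 bytes.
Bytes at offsets 2..5: 77 B2 72 91.
Little-endian stores the least-significant byte at the lowest address.
Reassemble most-significant byte first: 91 72 B2 77 → 0x9172B277.
0x9172B277 = 2440213111.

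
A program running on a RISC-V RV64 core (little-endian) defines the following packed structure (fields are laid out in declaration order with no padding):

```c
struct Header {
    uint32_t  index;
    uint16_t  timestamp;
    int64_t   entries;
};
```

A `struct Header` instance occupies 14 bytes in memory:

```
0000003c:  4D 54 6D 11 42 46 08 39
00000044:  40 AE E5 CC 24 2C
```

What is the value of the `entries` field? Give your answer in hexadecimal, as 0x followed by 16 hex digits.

0x2C24CCE5AE403908

`entries` follows `index` (4 B), `timestamp` (2 B), so it starts at offset 4 + 2 = 6 and occupies 8 bytes.
Bytes at offsets 6..13: 08 39 40 AE E5 CC 24 2C.
In little-endian order the low byte comes first in memory.
Reassemble most-significant byte first: 2C 24 CC E5 AE 40 39 08 → 0x2C24CCE5AE403908.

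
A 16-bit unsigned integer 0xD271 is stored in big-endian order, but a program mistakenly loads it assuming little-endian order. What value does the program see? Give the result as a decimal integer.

Stored big-endian, the bytes at ascending addresses are D2 71.
Read back as little-endian, the first byte is least significant, giving 0x71D2.
0x71D2 = 29138.

29138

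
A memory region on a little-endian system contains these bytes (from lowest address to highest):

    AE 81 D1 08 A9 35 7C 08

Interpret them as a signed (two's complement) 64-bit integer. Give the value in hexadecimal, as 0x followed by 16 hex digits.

0x087C35A908D181AE

Little-endian stores the least-significant byte at the lowest address.
Reassemble most-significant byte first: 08 7C 35 A9 08 D1 81 AE → 0x087C35A908D181AE.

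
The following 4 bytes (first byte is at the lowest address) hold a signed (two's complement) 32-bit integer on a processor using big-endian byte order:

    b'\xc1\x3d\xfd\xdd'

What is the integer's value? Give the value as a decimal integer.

-1052901923

Big-endian: lowest address holds the most-significant byte.
The bytes are already most-significant first: 0xC13DFDDD.
Top bit is set, so as a signed 32-bit value this is 0xC13DFDDD − 2^32 = -1052901923.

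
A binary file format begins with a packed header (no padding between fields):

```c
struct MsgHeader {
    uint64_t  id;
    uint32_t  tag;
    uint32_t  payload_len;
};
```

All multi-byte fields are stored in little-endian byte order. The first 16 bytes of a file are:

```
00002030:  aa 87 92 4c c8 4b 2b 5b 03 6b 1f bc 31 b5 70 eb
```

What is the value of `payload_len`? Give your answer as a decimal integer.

3950032177

`payload_len` follows `id` (8 B), `tag` (4 B), so it starts at offset 8 + 4 = 12 and occupies 4 bytes.
Bytes at offsets 12..15: 31 B5 70 EB.
Little-endian stores the least-significant byte at the lowest address.
Reassemble most-significant byte first: EB 70 B5 31 → 0xEB70B531.
0xEB70B531 = 3950032177.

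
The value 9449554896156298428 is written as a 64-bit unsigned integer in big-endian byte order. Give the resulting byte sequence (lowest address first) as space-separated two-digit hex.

83 23 90 1C B6 F3 0C BC

9449554896156298428 in hexadecimal, padded to 64 bits, is 0x8323901CB6F30CBC.
Split into bytes (most-significant first): 83 23 90 1C B6 F3 0C BC.
Big-endian stores the most-significant byte at the lowest address.
So the memory order matches the most-significant-first order: 83 23 90 1C B6 F3 0C BC.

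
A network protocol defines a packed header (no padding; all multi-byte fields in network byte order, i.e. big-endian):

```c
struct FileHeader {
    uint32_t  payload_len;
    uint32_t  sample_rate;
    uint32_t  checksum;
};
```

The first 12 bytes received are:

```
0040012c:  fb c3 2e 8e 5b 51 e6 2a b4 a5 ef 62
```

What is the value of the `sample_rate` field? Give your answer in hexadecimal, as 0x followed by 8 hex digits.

`sample_rate` follows `payload_len` (4 bytes), so it starts at byte offset 4 and occupies 4 bytes.
Bytes at offsets 4..7: 5B 51 E6 2A.
Big-endian stores the most-significant byte at the lowest address.
The bytes are already most-significant first: 0x5B51E62A.

0x5B51E62A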